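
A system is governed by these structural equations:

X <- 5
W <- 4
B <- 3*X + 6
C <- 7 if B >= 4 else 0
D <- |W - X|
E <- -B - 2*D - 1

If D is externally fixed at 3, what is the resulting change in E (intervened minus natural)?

-4

The intervention breaks the incoming arrows to D: D <- |W - X| no longer applies, and D = 3.
B = 3*X + 6  [with X=5]  = 21
E = -B - 2*D - 1  [with B=21, D=3]  = -28
Without intervention: B = 3*X + 6  [with X=5]  = 21; D = |W - X|  [with W=4, X=5]  = 1; E = -B - 2*D - 1  [with B=21, D=1]  = -24.
Change = -28 − (-24) = -4.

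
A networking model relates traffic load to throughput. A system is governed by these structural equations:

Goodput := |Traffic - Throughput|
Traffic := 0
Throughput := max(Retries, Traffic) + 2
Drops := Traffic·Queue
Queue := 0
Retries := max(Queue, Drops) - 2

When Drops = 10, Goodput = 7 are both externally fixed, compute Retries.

Setting Drops = 10, Goodput = 7 by intervention discards those variables' equations.
Retries = max(Queue, Drops) - 2  [with Queue=0, Drops=10]  = 8

8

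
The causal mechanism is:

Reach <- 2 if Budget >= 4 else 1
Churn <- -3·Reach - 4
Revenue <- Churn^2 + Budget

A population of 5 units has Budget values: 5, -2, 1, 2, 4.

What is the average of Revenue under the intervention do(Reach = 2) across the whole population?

The intervention sets Reach=2 in all 5 units regardless of Budget. Recomputing Revenue per unit gives 105, 98, 101, 102, 104; average 102.

102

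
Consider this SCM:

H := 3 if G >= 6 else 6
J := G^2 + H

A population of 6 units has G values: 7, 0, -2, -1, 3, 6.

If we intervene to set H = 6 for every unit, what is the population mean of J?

22.5

The intervention sets H=6 in all 6 units regardless of G. Recomputing J per unit gives 55, 6, 10, 7, 15, 42; average 22.5.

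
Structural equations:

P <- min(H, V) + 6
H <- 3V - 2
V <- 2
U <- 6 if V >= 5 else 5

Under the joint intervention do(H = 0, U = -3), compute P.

Setting H = 0, U = -3 by intervention discards those variables' equations.
P = min(H, V) + 6  [with H=0, V=2]  = 6

6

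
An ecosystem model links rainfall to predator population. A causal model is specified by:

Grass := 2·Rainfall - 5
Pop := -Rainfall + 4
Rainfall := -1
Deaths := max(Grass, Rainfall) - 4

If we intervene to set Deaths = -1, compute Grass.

-7

Under do(Deaths=-1), the mechanism Deaths := max(Grass, Rainfall) - 4 is discarded; Deaths is fixed at -1.
Since Grass is not a descendant of the intervened variable, it is unaffected.
Grass = 2·Rainfall - 5  [with Rainfall=-1]  = -7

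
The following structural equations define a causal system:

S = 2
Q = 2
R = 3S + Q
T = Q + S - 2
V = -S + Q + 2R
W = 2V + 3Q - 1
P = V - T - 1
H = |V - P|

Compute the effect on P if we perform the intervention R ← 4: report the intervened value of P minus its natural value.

-8

The intervention breaks the incoming arrows to R: R = 3S + Q no longer applies, and R = 4.
T = Q + S - 2  [with Q=2, S=2]  = 2
V = -S + Q + 2R  [with S=2, Q=2, R=4]  = 8
P = V - T - 1  [with V=8, T=2]  = 5
Without intervention: R = 3S + Q  [with S=2, Q=2]  = 8; T = Q + S - 2  [with Q=2, S=2]  = 2; V = -S + Q + 2R  [with S=2, Q=2, R=8]  = 16; P = V - T - 1  [with V=16, T=2]  = 13.
Change = 5 − 13 = -8.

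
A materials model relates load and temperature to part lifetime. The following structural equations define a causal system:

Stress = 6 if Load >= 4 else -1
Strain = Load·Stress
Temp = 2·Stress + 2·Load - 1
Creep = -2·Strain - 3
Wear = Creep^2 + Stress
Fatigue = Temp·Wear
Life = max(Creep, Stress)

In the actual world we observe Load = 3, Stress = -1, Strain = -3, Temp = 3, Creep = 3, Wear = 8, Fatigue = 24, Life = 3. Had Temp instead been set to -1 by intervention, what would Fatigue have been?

-8

The intervention breaks the incoming arrows to Temp: Temp = 2·Stress + 2·Load - 1 no longer applies, and Temp = -1.
Stress = 6 if Load >= 4 else -1  [with Load=3]  = -1
Strain = Load·Stress  [with Load=3, Stress=-1]  = -3
Creep = -2·Strain - 3  [with Strain=-3]  = 3
Wear = Creep^2 + Stress  [with Creep=3, Stress=-1]  = 8
Fatigue = Temp·Wear  [with Temp=-1, Wear=8]  = -8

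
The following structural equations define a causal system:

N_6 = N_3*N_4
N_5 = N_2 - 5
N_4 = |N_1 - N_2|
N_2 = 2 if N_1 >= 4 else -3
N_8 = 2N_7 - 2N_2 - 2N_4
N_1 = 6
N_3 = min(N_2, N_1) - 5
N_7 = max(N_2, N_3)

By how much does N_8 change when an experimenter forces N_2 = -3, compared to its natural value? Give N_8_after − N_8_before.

-10

do(N_2=-3) replaces the equation N_2 = 2 if N_1 >= 4 else -3 with the constant N_2 = -3.
N_3 = min(N_2, N_1) - 5  [with N_2=-3, N_1=6]  = -8
N_4 = |N_1 - N_2|  [with N_1=6, N_2=-3]  = 9
N_7 = max(N_2, N_3)  [with N_2=-3, N_3=-8]  = -3
N_8 = 2N_7 - 2N_2 - 2N_4  [with N_7=-3, N_2=-3, N_4=9]  = -18
Without intervention: N_2 = 2 if N_1 >= 4 else -3  [with N_1=6]  = 2; N_3 = min(N_2, N_1) - 5  [with N_2=2, N_1=6]  = -3; N_4 = |N_1 - N_2|  [with N_1=6, N_2=2]  = 4; N_7 = max(N_2, N_3)  [with N_2=2, N_3=-3]  = 2; N_8 = 2N_7 - 2N_2 - 2N_4  [with N_7=2, N_2=2, N_4=4]  = -8.
Change = -18 − (-8) = -10.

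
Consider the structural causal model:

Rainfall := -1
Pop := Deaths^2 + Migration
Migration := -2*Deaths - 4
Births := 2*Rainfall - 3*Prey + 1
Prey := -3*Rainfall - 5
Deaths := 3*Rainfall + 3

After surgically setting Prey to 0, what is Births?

The intervention breaks the incoming arrows to Prey: Prey := -3*Rainfall - 5 no longer applies, and Prey = 0.
Births = 2*Rainfall - 3*Prey + 1  [with Rainfall=-1, Prey=0]  = -1

-1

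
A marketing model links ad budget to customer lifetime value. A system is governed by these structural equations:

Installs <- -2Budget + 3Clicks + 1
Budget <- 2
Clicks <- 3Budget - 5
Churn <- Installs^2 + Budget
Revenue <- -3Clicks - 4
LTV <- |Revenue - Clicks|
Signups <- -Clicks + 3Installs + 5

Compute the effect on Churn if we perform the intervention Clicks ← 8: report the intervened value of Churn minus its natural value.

do(Clicks=8) replaces the equation Clicks <- 3Budget - 5 with the constant Clicks = 8.
Installs = -2Budget + 3Clicks + 1  [with Budget=2, Clicks=8]  = 21
Churn = Installs^2 + Budget  [with Installs=21, Budget=2]  = 443
Without intervention: Clicks = 3Budget - 5  [with Budget=2]  = 1; Installs = -2Budget + 3Clicks + 1  [with Budget=2, Clicks=1]  = 0; Churn = Installs^2 + Budget  [with Installs=0, Budget=2]  = 2.
Change = 443 − 2 = 441.

441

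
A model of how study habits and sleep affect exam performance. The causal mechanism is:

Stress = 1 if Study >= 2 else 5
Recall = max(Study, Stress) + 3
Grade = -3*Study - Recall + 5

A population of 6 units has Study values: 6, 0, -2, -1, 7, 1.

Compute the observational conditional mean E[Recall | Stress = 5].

E[Recall|Stress=5] averages over only the 4 units with Stress=5 (Study = 0, -2, -1, 1): Recall = 8, 8, 8, 8, mean 8.

8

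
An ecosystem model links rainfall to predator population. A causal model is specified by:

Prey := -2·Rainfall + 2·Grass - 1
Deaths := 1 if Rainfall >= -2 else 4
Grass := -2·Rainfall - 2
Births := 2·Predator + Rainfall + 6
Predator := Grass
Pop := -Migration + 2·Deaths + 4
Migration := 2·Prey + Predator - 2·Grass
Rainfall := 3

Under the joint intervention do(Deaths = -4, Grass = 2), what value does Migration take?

Setting Deaths = -4, Grass = 2 by intervention discards those variables' equations.
Prey = -2·Rainfall + 2·Grass - 1  [with Rainfall=3, Grass=2]  = -3
Predator = Grass  [with Grass=2]  = 2
Migration = 2·Prey + Predator - 2·Grass  [with Prey=-3, Predator=2, Grass=2]  = -8

-8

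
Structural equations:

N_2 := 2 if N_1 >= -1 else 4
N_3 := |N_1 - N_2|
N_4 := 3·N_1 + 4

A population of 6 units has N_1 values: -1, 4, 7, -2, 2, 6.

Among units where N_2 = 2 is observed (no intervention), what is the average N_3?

2.8

Observing N_2=2 restricts to units where N_2's equation naturally yields 2: N_1 ∈ {-1, 4, 7, 2, 6}. In that subpopulation N_3 = 3, 2, 5, 0, 4, mean 2.8.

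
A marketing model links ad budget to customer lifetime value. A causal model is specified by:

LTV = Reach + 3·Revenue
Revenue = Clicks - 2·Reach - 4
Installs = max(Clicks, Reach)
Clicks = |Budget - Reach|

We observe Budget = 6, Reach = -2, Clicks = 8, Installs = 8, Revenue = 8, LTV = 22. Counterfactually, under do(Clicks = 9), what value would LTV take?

25

The intervention breaks the incoming arrows to Clicks: Clicks = |Budget - Reach| no longer applies, and Clicks = 9.
Revenue = Clicks - 2·Reach - 4  [with Clicks=9, Reach=-2]  = 9
LTV = Reach + 3·Revenue  [with Reach=-2, Revenue=9]  = 25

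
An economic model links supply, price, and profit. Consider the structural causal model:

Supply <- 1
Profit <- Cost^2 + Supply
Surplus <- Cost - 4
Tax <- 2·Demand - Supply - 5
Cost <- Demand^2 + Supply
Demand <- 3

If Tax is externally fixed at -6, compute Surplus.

6

Under do(Tax=-6), the mechanism Tax <- 2·Demand - Supply - 5 is discarded; Tax is fixed at -6.
Since Surplus is not a descendant of the intervened variable, it is unaffected.
Cost = Demand^2 + Supply  [with Demand=3, Supply=1]  = 10
Surplus = Cost - 4  [with Cost=10]  = 6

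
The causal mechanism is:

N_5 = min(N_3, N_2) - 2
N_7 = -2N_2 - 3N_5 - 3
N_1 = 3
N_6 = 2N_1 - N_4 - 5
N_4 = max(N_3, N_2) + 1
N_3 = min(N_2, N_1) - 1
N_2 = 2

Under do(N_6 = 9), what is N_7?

Intervening sets N_6 = 9 and removes its equation (N_6 = 2N_1 - N_4 - 5).
No directed path runs from N_6 to N_7, so N_7 keeps its natural value.
N_3 = min(N_2, N_1) - 1  [with N_2=2, N_1=3]  = 1
N_5 = min(N_3, N_2) - 2  [with N_3=1, N_2=2]  = -1
N_7 = -2N_2 - 3N_5 - 3  [with N_2=2, N_5=-1]  = -4

-4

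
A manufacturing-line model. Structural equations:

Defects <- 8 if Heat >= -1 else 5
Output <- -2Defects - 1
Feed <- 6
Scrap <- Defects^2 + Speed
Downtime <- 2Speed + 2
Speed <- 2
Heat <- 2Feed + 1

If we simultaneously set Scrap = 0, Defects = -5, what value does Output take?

Setting Scrap = 0, Defects = -5 by intervention discards those variables' equations.
Output = -2Defects - 1  [with Defects=-5]  = 9

9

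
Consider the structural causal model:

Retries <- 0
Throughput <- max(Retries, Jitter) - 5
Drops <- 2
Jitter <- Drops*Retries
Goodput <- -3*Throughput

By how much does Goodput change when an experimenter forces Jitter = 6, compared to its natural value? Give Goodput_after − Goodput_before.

-18

do(Jitter=6) replaces the equation Jitter <- Drops*Retries with the constant Jitter = 6.
Throughput = max(Retries, Jitter) - 5  [with Retries=0, Jitter=6]  = 1
Goodput = -3*Throughput  [with Throughput=1]  = -3
Without intervention: Jitter = Drops*Retries  [with Drops=2, Retries=0]  = 0; Throughput = max(Retries, Jitter) - 5  [with Retries=0, Jitter=0]  = -5; Goodput = -3*Throughput  [with Throughput=-5]  = 15.
Change = -3 − 15 = -18.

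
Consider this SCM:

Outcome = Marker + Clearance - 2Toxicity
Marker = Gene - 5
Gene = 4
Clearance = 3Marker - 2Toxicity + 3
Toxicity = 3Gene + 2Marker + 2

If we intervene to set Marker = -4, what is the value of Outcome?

do(Marker=-4) replaces the equation Marker = Gene - 5 with the constant Marker = -4.
Toxicity = 3Gene + 2Marker + 2  [with Gene=4, Marker=-4]  = 6
Clearance = 3Marker - 2Toxicity + 3  [with Marker=-4, Toxicity=6]  = -21
Outcome = Marker + Clearance - 2Toxicity  [with Marker=-4, Clearance=-21, Toxicity=6]  = -37

-37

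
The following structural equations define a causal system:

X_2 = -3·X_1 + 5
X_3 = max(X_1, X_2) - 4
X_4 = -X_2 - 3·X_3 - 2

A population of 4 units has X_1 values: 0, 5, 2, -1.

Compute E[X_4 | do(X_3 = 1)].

-5.5

Under do(X_3=1), X_3's equation is replaced by X_3=1 for every unit. Per-unit X_4: -10, 5, -4, -13. Mean = -5.5.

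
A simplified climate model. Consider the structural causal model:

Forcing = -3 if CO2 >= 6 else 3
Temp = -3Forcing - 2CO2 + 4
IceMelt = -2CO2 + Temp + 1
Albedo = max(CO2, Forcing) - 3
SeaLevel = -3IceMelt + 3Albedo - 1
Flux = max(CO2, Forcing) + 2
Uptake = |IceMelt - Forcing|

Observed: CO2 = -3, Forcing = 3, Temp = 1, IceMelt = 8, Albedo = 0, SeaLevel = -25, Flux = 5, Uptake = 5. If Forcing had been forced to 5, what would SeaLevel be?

-1

Under do(Forcing=5), the mechanism Forcing = -3 if CO2 >= 6 else 3 is discarded; Forcing is fixed at 5.
Temp = -3Forcing - 2CO2 + 4  [with Forcing=5, CO2=-3]  = -5
IceMelt = -2CO2 + Temp + 1  [with CO2=-3, Temp=-5]  = 2
Albedo = max(CO2, Forcing) - 3  [with CO2=-3, Forcing=5]  = 2
SeaLevel = -3IceMelt + 3Albedo - 1  [with IceMelt=2, Albedo=2]  = -1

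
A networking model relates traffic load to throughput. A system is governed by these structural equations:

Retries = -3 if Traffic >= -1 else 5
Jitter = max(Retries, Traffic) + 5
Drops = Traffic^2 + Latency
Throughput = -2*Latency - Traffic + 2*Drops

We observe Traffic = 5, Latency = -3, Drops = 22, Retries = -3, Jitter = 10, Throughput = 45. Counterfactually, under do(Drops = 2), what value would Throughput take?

5

The intervention breaks the incoming arrows to Drops: Drops = Traffic^2 + Latency no longer applies, and Drops = 2.
Throughput = -2*Latency - Traffic + 2*Drops  [with Latency=-3, Traffic=5, Drops=2]  = 5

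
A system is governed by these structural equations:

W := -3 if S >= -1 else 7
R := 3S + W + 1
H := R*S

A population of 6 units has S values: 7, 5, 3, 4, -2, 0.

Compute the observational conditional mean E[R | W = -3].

9.4

Observing W=-3 restricts to units where W's equation naturally yields -3: S ∈ {7, 5, 3, 4, 0}. In that subpopulation R = 19, 13, 7, 10, -2, mean 9.4.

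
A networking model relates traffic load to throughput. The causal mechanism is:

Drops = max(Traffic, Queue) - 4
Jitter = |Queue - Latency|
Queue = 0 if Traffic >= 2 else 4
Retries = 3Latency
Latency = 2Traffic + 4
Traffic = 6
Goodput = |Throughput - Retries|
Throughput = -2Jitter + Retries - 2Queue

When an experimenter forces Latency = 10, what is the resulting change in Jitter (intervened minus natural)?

Under do(Latency=10), the mechanism Latency = 2Traffic + 4 is discarded; Latency is fixed at 10.
Queue = 0 if Traffic >= 2 else 4  [with Traffic=6]  = 0
Jitter = |Queue - Latency|  [with Queue=0, Latency=10]  = 10
Without intervention: Latency = 2Traffic + 4  [with Traffic=6]  = 16; Queue = 0 if Traffic >= 2 else 4  [with Traffic=6]  = 0; Jitter = |Queue - Latency|  [with Queue=0, Latency=16]  = 16.
Change = 10 − 16 = -6.

-6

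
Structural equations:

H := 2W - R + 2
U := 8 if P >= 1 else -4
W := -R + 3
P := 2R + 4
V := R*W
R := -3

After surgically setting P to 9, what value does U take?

Under do(P=9), the mechanism P := 2R + 4 is discarded; P is fixed at 9.
U = 8 if P >= 1 else -4  [with P=9]  = 8

8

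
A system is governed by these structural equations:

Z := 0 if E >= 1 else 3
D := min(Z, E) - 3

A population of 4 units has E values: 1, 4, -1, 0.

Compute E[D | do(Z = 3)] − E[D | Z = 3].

The intervention sets Z=3 in all 4 units regardless of E. Recomputing D per unit gives -2, 0, -4, -3; average -2.25.
Observing Z=3 restricts to units where Z's equation naturally yields 3: E ∈ {-1, 0}. In that subpopulation D = -4, -3, mean -3.5.
Difference = -2.25 − (-3.5) = 1.25.

1.25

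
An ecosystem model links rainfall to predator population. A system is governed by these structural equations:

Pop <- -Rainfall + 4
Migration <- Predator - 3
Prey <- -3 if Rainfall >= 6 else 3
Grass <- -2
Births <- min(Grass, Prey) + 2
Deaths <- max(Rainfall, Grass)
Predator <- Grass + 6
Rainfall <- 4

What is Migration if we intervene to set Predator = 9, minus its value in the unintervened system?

The intervention breaks the incoming arrows to Predator: Predator <- Grass + 6 no longer applies, and Predator = 9.
Migration = Predator - 3  [with Predator=9]  = 6
Without intervention: Predator = Grass + 6  [with Grass=-2]  = 4; Migration = Predator - 3  [with Predator=4]  = 1.
Change = 6 − 1 = 5.

5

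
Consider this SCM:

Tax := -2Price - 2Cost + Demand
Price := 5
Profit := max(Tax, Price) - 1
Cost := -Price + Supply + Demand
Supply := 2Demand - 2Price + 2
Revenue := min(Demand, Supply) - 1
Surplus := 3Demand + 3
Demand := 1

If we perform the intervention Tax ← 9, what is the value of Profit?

8

Intervening sets Tax = 9 and removes its equation (Tax := -2Price - 2Cost + Demand).
Profit = max(Tax, Price) - 1  [with Tax=9, Price=5]  = 8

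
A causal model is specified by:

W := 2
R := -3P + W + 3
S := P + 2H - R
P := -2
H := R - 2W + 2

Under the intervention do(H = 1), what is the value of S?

-11

Intervening sets H = 1 and removes its equation (H := R - 2W + 2).
R = -3P + W + 3  [with P=-2, W=2]  = 11
S = P + 2H - R  [with P=-2, H=1, R=11]  = -11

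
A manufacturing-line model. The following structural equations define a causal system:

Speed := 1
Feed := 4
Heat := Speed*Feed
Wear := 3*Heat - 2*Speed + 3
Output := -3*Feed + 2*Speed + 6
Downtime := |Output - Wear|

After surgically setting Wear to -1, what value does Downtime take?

3

Under do(Wear=-1), the mechanism Wear := 3*Heat - 2*Speed + 3 is discarded; Wear is fixed at -1.
Output = -3*Feed + 2*Speed + 6  [with Feed=4, Speed=1]  = -4
Downtime = |Output - Wear|  [with Output=-4, Wear=-1]  = 3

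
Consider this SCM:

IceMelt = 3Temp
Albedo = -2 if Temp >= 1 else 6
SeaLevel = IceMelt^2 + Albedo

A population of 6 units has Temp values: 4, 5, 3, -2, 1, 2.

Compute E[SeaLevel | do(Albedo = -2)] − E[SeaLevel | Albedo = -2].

-10.5

Under do(Albedo=-2), Albedo's equation is replaced by Albedo=-2 for every unit. Per-unit SeaLevel: 142, 223, 79, 34, 7, 34. Mean = 86.5.
E[SeaLevel|Albedo=-2] averages over only the 5 units with Albedo=-2 (Temp = 4, 5, 3, 1, 2): SeaLevel = 142, 223, 79, 7, 34, mean 97.
Difference = 86.5 − 97 = -10.5.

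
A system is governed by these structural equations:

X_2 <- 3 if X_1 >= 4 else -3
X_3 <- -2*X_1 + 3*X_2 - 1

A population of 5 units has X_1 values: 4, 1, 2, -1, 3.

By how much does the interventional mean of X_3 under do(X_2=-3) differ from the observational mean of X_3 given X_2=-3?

Every unit gets X_2=-3 under the intervention. X_3 values become -18, -12, -14, -8, -16; E[X_3|do(X_2=-3)] = -13.6.
Observing X_2=-3 restricts to units where X_2's equation naturally yields -3: X_1 ∈ {1, 2, -1, 3}. In that subpopulation X_3 = -12, -14, -8, -16, mean -12.5.
Difference = -13.6 − (-12.5) = -1.1.

-1.1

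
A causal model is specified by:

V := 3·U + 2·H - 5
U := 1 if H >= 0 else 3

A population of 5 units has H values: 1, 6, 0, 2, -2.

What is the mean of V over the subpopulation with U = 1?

2.5

Observing U=1 restricts to units where U's equation naturally yields 1: H ∈ {1, 6, 0, 2}. In that subpopulation V = 0, 10, -2, 2, mean 2.5.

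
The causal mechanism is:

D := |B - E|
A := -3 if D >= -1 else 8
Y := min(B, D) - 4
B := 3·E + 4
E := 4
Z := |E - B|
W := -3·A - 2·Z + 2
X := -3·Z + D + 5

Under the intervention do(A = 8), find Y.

8

Intervening sets A = 8 and removes its equation (A := -3 if D >= -1 else 8).
No directed path runs from A to Y, so Y keeps its natural value.
B = 3·E + 4  [with E=4]  = 16
D = |B - E|  [with B=16, E=4]  = 12
Y = min(B, D) - 4  [with B=16, D=12]  = 8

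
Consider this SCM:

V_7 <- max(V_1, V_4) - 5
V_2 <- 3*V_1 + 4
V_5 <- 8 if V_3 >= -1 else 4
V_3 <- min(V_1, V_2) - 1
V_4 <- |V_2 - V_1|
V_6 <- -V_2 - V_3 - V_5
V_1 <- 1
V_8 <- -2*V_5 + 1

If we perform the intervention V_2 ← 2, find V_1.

1

Under do(V_2=2), the mechanism V_2 <- 3*V_1 + 4 is discarded; V_2 is fixed at 2.
V_1 is not downstream of the intervention, so its value is determined by the original equations.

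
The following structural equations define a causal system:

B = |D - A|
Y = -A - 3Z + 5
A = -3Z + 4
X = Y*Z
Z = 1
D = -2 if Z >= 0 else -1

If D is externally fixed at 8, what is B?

7

do(D=8) replaces the equation D = -2 if Z >= 0 else -1 with the constant D = 8.
A = -3Z + 4  [with Z=1]  = 1
B = |D - A|  [with D=8, A=1]  = 7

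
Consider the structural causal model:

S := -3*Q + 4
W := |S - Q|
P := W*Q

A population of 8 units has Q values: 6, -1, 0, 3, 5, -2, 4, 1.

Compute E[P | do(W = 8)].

16

The intervention sets W=8 in all 8 units regardless of Q. Recomputing P per unit gives 48, -8, 0, 24, 40, -16, 32, 8; average 16.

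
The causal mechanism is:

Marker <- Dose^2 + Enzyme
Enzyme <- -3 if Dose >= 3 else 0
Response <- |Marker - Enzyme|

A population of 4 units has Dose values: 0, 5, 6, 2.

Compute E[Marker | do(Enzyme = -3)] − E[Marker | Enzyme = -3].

Every unit gets Enzyme=-3 under the intervention. Marker values become -3, 22, 33, 1; E[Marker|do(Enzyme=-3)] = 13.25.
E[Marker|Enzyme=-3] averages over only the 2 units with Enzyme=-3 (Dose = 5, 6): Marker = 22, 33, mean 27.5.
Difference = 13.25 − 27.5 = -14.25.

-14.25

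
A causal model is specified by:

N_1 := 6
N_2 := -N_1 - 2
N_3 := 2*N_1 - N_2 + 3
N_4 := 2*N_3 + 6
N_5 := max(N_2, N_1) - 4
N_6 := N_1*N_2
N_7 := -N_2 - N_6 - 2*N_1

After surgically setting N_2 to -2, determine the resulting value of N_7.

Under do(N_2=-2), the mechanism N_2 := -N_1 - 2 is discarded; N_2 is fixed at -2.
N_6 = N_1*N_2  [with N_1=6, N_2=-2]  = -12
N_7 = -N_2 - N_6 - 2*N_1  [with N_2=-2, N_6=-12, N_1=6]  = 2

2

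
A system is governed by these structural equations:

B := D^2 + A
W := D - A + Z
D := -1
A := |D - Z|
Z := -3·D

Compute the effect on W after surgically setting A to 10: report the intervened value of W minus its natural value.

-6

The intervention breaks the incoming arrows to A: A := |D - Z| no longer applies, and A = 10.
Z = -3·D  [with D=-1]  = 3
W = D - A + Z  [with D=-1, A=10, Z=3]  = -8
Without intervention: Z = -3·D  [with D=-1]  = 3; A = |D - Z|  [with D=-1, Z=3]  = 4; W = D - A + Z  [with D=-1, A=4, Z=3]  = -2.
Change = -8 − (-2) = -6.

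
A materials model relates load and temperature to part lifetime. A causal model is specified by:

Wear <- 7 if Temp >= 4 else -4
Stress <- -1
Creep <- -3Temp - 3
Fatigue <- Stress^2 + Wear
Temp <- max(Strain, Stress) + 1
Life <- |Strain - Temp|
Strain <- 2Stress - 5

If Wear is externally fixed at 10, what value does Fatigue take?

The intervention breaks the incoming arrows to Wear: Wear <- 7 if Temp >= 4 else -4 no longer applies, and Wear = 10.
Fatigue = Stress^2 + Wear  [with Stress=-1, Wear=10]  = 11

11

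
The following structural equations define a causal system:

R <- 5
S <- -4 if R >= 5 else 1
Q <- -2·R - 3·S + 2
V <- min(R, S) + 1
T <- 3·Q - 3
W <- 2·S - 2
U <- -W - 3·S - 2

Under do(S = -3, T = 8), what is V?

The joint intervention fixes S = -3, T = 8, removing each variable's own equation.
V = min(R, S) + 1  [with R=5, S=-3]  = -2

-2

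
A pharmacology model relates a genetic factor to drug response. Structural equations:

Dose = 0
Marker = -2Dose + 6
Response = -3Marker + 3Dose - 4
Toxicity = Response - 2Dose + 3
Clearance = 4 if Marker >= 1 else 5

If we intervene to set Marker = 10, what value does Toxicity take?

-31

Under do(Marker=10), the mechanism Marker = -2Dose + 6 is discarded; Marker is fixed at 10.
Response = -3Marker + 3Dose - 4  [with Marker=10, Dose=0]  = -34
Toxicity = Response - 2Dose + 3  [with Response=-34, Dose=0]  = -31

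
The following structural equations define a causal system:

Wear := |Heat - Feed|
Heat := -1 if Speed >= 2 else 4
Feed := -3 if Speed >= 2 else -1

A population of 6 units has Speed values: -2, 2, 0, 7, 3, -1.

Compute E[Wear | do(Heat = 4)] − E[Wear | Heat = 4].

Every unit gets Heat=4 under the intervention. Wear values become 5, 7, 5, 7, 7, 5; E[Wear|do(Heat=4)] = 6.
Conditioning on Heat=4 selects the 3 unit(s) with Speed ∈ {-2, 0, -1}. Their Wear values: 5, 5, 5. Mean = 5.
Difference = 6 − 5 = 1.

1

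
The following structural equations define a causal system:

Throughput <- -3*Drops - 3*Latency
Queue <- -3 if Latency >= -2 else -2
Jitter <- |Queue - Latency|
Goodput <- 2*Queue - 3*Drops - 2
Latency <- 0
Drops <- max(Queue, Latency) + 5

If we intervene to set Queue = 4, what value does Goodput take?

Under do(Queue=4), the mechanism Queue <- -3 if Latency >= -2 else -2 is discarded; Queue is fixed at 4.
Drops = max(Queue, Latency) + 5  [with Queue=4, Latency=0]  = 9
Goodput = 2*Queue - 3*Drops - 2  [with Queue=4, Drops=9]  = -21

-21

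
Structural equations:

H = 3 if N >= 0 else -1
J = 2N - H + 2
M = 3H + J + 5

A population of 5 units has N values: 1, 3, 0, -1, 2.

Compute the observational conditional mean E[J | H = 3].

2

Conditioning on H=3 selects the 4 unit(s) with N ∈ {1, 3, 0, 2}. Their J values: 1, 5, -1, 3. Mean = 2.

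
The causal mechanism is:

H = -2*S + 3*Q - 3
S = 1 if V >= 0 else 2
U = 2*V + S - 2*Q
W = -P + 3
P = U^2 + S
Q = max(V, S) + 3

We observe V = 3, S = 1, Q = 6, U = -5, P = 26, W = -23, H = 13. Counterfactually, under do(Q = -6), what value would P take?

362

do(Q=-6) replaces the equation Q = max(V, S) + 3 with the constant Q = -6.
S = 1 if V >= 0 else 2  [with V=3]  = 1
U = 2*V + S - 2*Q  [with V=3, S=1, Q=-6]  = 19
P = U^2 + S  [with U=19, S=1]  = 362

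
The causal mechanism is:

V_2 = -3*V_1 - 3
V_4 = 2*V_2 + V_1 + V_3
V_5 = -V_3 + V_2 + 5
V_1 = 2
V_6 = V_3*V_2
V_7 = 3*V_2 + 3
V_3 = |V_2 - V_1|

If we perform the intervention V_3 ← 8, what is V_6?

-72

The intervention breaks the incoming arrows to V_3: V_3 = |V_2 - V_1| no longer applies, and V_3 = 8.
V_2 = -3*V_1 - 3  [with V_1=2]  = -9
V_6 = V_3*V_2  [with V_3=8, V_2=-9]  = -72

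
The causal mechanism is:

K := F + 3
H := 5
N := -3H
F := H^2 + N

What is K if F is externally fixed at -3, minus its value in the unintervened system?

-13

The intervention breaks the incoming arrows to F: F := H^2 + N no longer applies, and F = -3.
K = F + 3  [with F=-3]  = 0
Without intervention: N = -3H  [with H=5]  = -15; F = H^2 + N  [with H=5, N=-15]  = 10; K = F + 3  [with F=10]  = 13.
Change = 0 − 13 = -13.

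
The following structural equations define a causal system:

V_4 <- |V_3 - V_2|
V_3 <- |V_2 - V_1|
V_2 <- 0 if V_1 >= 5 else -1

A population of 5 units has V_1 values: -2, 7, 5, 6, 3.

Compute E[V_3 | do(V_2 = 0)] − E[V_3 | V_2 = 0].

-1.4

Every unit gets V_2=0 under the intervention. V_3 values become 2, 7, 5, 6, 3; E[V_3|do(V_2=0)] = 4.6.
Conditioning on V_2=0 selects the 3 unit(s) with V_1 ∈ {7, 5, 6}. Their V_3 values: 7, 5, 6. Mean = 6.
Difference = 4.6 − 6 = -1.4.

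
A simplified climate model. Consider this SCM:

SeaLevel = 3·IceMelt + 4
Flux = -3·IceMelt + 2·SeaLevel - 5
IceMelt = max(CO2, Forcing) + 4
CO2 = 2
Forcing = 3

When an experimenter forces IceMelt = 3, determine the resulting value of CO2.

2

Under do(IceMelt=3), the mechanism IceMelt = max(CO2, Forcing) + 4 is discarded; IceMelt is fixed at 3.
CO2 is not downstream of the intervention, so its value is determined by the original equations.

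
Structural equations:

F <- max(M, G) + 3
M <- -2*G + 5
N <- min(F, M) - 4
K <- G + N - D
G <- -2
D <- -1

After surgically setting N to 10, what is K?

The intervention breaks the incoming arrows to N: N <- min(F, M) - 4 no longer applies, and N = 10.
K = G + N - D  [with G=-2, N=10, D=-1]  = 9

9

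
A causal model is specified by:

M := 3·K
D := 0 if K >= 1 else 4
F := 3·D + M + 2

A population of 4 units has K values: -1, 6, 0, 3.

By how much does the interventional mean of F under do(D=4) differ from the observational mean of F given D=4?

7.5

Every unit gets D=4 under the intervention. F values become 11, 32, 14, 23; E[F|do(D=4)] = 20.
Conditioning on D=4 selects the 2 unit(s) with K ∈ {-1, 0}. Their F values: 11, 14. Mean = 12.5.
Difference = 20 − 12.5 = 7.5.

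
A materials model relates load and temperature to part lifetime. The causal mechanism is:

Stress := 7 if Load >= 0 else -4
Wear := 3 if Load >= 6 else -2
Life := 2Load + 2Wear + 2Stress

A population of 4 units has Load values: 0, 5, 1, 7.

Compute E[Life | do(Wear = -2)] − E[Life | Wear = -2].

The intervention sets Wear=-2 in all 4 units regardless of Load. Recomputing Life per unit gives 10, 20, 12, 24; average 16.5.
E[Life|Wear=-2] averages over only the 3 units with Wear=-2 (Load = 0, 5, 1): Life = 10, 20, 12, mean 14.
Difference = 16.5 − 14 = 2.5.

2.5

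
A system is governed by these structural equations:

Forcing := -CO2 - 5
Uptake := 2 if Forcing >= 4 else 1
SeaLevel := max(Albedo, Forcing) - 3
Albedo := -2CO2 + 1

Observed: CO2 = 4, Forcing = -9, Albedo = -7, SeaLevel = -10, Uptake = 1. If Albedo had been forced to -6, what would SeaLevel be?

-9

The intervention breaks the incoming arrows to Albedo: Albedo := -2CO2 + 1 no longer applies, and Albedo = -6.
Forcing = -CO2 - 5  [with CO2=4]  = -9
SeaLevel = max(Albedo, Forcing) - 3  [with Albedo=-6, Forcing=-9]  = -9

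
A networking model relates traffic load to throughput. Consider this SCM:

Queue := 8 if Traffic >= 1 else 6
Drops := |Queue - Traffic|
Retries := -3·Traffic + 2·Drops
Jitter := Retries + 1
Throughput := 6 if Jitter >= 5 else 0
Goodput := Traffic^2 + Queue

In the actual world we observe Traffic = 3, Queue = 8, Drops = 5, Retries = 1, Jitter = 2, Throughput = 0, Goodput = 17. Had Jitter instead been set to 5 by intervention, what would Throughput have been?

The intervention breaks the incoming arrows to Jitter: Jitter := Retries + 1 no longer applies, and Jitter = 5.
Throughput = 6 if Jitter >= 5 else 0  [with Jitter=5]  = 6

6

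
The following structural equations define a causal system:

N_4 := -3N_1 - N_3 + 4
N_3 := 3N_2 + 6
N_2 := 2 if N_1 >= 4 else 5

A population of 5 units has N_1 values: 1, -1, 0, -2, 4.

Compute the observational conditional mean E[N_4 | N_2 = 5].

-15.5

Observing N_2=5 restricts to units where N_2's equation naturally yields 5: N_1 ∈ {1, -1, 0, -2}. In that subpopulation N_4 = -20, -14, -17, -11, mean -15.5.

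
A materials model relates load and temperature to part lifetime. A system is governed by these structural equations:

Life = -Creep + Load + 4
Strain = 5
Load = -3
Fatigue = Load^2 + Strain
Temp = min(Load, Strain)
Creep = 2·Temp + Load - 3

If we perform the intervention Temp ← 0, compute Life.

The intervention breaks the incoming arrows to Temp: Temp = min(Load, Strain) no longer applies, and Temp = 0.
Creep = 2·Temp + Load - 3  [with Temp=0, Load=-3]  = -6
Life = -Creep + Load + 4  [with Creep=-6, Load=-3]  = 7

7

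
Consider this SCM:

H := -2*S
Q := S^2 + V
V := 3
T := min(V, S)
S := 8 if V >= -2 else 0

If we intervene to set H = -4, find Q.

67

do(H=-4) replaces the equation H := -2*S with the constant H = -4.
Q is not downstream of the intervention, so its value is determined by the original equations.
S = 8 if V >= -2 else 0  [with V=3]  = 8
Q = S^2 + V  [with S=8, V=3]  = 67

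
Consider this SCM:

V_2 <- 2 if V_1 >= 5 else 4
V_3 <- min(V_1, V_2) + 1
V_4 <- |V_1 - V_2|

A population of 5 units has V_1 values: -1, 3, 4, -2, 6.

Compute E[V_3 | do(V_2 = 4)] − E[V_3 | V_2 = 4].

0.6

The intervention sets V_2=4 in all 5 units regardless of V_1. Recomputing V_3 per unit gives 0, 4, 5, -1, 5; average 2.6.
E[V_3|V_2=4] averages over only the 4 units with V_2=4 (V_1 = -1, 3, 4, -2): V_3 = 0, 4, 5, -1, mean 2.
Difference = 2.6 − 2 = 0.6.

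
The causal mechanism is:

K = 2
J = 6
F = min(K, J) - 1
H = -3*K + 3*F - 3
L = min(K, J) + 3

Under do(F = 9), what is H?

18

The intervention breaks the incoming arrows to F: F = min(K, J) - 1 no longer applies, and F = 9.
H = -3*K + 3*F - 3  [with K=2, F=9]  = 18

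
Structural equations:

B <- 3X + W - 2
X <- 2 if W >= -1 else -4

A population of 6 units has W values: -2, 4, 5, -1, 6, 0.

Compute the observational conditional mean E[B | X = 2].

6.8

Conditioning on X=2 selects the 5 unit(s) with W ∈ {4, 5, -1, 6, 0}. Their B values: 8, 9, 3, 10, 4. Mean = 6.8.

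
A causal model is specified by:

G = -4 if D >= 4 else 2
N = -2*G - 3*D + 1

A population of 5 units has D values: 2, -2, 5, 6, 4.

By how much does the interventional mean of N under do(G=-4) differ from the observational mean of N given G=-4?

Under do(G=-4), G's equation is replaced by G=-4 for every unit. Per-unit N: 3, 15, -6, -9, -3. Mean = 0.
Observing G=-4 restricts to units where G's equation naturally yields -4: D ∈ {5, 6, 4}. In that subpopulation N = -6, -9, -3, mean -6.
Difference = 0 − (-6) = 6.

6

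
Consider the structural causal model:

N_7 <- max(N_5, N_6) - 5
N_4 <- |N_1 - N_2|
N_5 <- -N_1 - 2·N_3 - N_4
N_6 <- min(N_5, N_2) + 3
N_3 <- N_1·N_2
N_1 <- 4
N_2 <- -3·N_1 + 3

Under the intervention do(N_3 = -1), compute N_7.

-17

The intervention breaks the incoming arrows to N_3: N_3 <- N_1·N_2 no longer applies, and N_3 = -1.
N_2 = -3·N_1 + 3  [with N_1=4]  = -9
N_4 = |N_1 - N_2|  [with N_1=4, N_2=-9]  = 13
N_5 = -N_1 - 2·N_3 - N_4  [with N_1=4, N_3=-1, N_4=13]  = -15
N_6 = min(N_5, N_2) + 3  [with N_5=-15, N_2=-9]  = -12
N_7 = max(N_5, N_6) - 5  [with N_5=-15, N_6=-12]  = -17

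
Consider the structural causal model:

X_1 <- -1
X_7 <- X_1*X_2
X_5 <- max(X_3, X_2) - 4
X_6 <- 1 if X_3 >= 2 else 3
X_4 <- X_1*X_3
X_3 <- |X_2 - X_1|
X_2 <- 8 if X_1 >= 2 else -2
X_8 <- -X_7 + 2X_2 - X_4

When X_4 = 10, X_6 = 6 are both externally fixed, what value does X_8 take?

-16

Under do(X_4 = 10, X_6 = 6), each intervened variable's structural equation is replaced by its fixed value.
X_2 = 8 if X_1 >= 2 else -2  [with X_1=-1]  = -2
X_7 = X_1*X_2  [with X_1=-1, X_2=-2]  = 2
X_8 = -X_7 + 2X_2 - X_4  [with X_7=2, X_2=-2, X_4=10]  = -16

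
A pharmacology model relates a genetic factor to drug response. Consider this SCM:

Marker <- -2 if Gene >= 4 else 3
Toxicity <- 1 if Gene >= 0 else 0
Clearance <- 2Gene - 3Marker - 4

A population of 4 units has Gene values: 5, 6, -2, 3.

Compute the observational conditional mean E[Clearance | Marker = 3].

E[Clearance|Marker=3] averages over only the 2 units with Marker=3 (Gene = -2, 3): Clearance = -17, -7, mean -12.

-12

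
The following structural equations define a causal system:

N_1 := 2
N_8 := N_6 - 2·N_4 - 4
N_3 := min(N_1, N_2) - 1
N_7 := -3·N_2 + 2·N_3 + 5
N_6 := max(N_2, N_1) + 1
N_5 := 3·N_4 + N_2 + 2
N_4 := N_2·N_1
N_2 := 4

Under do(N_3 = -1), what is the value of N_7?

The intervention breaks the incoming arrows to N_3: N_3 := min(N_1, N_2) - 1 no longer applies, and N_3 = -1.
N_7 = -3·N_2 + 2·N_3 + 5  [with N_2=4, N_3=-1]  = -9

-9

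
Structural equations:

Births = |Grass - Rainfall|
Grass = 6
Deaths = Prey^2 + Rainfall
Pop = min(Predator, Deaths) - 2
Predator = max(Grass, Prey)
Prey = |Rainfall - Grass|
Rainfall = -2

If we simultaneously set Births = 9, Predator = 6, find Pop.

4

Setting Births = 9, Predator = 6 by intervention discards those variables' equations.
Prey = |Rainfall - Grass|  [with Rainfall=-2, Grass=6]  = 8
Deaths = Prey^2 + Rainfall  [with Prey=8, Rainfall=-2]  = 62
Pop = min(Predator, Deaths) - 2  [with Predator=6, Deaths=62]  = 4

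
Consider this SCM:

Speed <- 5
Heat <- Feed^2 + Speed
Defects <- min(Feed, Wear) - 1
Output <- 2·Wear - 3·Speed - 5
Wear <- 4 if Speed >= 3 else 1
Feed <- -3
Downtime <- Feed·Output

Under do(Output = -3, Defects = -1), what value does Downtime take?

Setting Output = -3, Defects = -1 by intervention discards those variables' equations.
Downtime = Feed·Output  [with Feed=-3, Output=-3]  = 9

9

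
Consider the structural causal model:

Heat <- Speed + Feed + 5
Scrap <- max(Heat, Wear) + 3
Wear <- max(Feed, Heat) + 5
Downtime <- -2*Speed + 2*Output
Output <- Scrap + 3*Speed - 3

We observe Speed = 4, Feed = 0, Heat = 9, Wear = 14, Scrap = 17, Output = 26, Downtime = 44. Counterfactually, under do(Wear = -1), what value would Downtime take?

34

The intervention breaks the incoming arrows to Wear: Wear <- max(Feed, Heat) + 5 no longer applies, and Wear = -1.
Heat = Speed + Feed + 5  [with Speed=4, Feed=0]  = 9
Scrap = max(Heat, Wear) + 3  [with Heat=9, Wear=-1]  = 12
Output = Scrap + 3*Speed - 3  [with Scrap=12, Speed=4]  = 21
Downtime = -2*Speed + 2*Output  [with Speed=4, Output=21]  = 34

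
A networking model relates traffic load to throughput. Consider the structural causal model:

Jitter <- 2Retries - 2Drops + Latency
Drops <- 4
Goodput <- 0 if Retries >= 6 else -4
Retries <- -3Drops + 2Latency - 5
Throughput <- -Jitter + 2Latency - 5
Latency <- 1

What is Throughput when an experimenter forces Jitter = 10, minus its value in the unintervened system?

-47

Intervening sets Jitter = 10 and removes its equation (Jitter <- 2Retries - 2Drops + Latency).
Throughput = -Jitter + 2Latency - 5  [with Jitter=10, Latency=1]  = -13
Without intervention: Retries = -3Drops + 2Latency - 5  [with Drops=4, Latency=1]  = -15; Jitter = 2Retries - 2Drops + Latency  [with Retries=-15, Drops=4, Latency=1]  = -37; Throughput = -Jitter + 2Latency - 5  [with Jitter=-37, Latency=1]  = 34.
Change = -13 − 34 = -47.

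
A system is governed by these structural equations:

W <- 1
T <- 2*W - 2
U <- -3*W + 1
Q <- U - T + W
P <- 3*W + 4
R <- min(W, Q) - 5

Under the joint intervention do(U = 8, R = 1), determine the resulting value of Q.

Setting U = 8, R = 1 by intervention discards those variables' equations.
T = 2*W - 2  [with W=1]  = 0
Q = U - T + W  [with U=8, T=0, W=1]  = 9

9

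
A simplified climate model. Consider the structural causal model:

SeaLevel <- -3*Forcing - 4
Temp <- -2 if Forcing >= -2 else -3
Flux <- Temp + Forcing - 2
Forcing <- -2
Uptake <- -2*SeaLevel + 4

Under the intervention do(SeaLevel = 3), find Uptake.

-2

do(SeaLevel=3) replaces the equation SeaLevel <- -3*Forcing - 4 with the constant SeaLevel = 3.
Uptake = -2*SeaLevel + 4  [with SeaLevel=3]  = -2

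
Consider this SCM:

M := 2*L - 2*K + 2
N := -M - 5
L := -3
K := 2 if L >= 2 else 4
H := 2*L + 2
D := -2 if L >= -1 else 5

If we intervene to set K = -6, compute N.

-13

Under do(K=-6), the mechanism K := 2 if L >= 2 else 4 is discarded; K is fixed at -6.
M = 2*L - 2*K + 2  [with L=-3, K=-6]  = 8
N = -M - 5  [with M=8]  = -13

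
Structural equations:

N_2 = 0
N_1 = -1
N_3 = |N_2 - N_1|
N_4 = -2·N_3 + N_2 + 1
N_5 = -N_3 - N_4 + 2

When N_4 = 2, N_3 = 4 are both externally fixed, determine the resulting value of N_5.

-4

The joint intervention fixes N_4 = 2, N_3 = 4, removing each variable's own equation.
N_5 = -N_3 - N_4 + 2  [with N_3=4, N_4=2]  = -4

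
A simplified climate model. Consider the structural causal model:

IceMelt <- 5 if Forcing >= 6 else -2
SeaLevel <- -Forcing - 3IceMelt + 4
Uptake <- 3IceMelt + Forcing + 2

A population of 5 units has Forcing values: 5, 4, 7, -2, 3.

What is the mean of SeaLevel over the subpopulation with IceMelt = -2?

7.5

Observing IceMelt=-2 restricts to units where IceMelt's equation naturally yields -2: Forcing ∈ {5, 4, -2, 3}. In that subpopulation SeaLevel = 5, 6, 12, 7, mean 7.5.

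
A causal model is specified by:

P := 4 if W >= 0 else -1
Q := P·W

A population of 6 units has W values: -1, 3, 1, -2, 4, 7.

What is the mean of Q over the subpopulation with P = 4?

Observing P=4 restricts to units where P's equation naturally yields 4: W ∈ {3, 1, 4, 7}. In that subpopulation Q = 12, 4, 16, 28, mean 15.

15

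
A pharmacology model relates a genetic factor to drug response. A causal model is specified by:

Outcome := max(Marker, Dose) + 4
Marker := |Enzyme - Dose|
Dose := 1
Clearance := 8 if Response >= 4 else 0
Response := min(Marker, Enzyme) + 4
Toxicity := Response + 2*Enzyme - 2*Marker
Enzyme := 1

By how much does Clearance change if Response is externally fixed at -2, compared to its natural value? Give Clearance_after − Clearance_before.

-8

Under do(Response=-2), the mechanism Response := min(Marker, Enzyme) + 4 is discarded; Response is fixed at -2.
Clearance = 8 if Response >= 4 else 0  [with Response=-2]  = 0
Without intervention: Marker = |Enzyme - Dose|  [with Enzyme=1, Dose=1]  = 0; Response = min(Marker, Enzyme) + 4  [with Marker=0, Enzyme=1]  = 4; Clearance = 8 if Response >= 4 else 0  [with Response=4]  = 8.
Change = 0 − 8 = -8.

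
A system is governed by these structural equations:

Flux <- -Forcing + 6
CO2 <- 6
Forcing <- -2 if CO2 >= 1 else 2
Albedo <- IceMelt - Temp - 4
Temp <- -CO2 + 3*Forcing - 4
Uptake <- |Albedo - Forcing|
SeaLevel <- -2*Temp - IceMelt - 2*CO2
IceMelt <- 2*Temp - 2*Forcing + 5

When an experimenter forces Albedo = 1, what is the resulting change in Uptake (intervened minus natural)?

do(Albedo=1) replaces the equation Albedo <- IceMelt - Temp - 4 with the constant Albedo = 1.
Forcing = -2 if CO2 >= 1 else 2  [with CO2=6]  = -2
Uptake = |Albedo - Forcing|  [with Albedo=1, Forcing=-2]  = 3
Without intervention: Forcing = -2 if CO2 >= 1 else 2  [with CO2=6]  = -2; Temp = -CO2 + 3*Forcing - 4  [with CO2=6, Forcing=-2]  = -16; IceMelt = 2*Temp - 2*Forcing + 5  [with Temp=-16, Forcing=-2]  = -23; Albedo = IceMelt - Temp - 4  [with IceMelt=-23, Temp=-16]  = -11; Uptake = |Albedo - Forcing|  [with Albedo=-11, Forcing=-2]  = 9.
Change = 3 − 9 = -6.

-6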